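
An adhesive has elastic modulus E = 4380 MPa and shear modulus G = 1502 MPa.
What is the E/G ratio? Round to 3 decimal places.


E/G = 4380 / 1502 = 2.916

2.916


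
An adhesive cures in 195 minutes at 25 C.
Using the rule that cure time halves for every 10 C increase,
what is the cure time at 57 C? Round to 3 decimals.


Factor = 2^((57 - 25) / 10) = 9.1896
Cure time = 195 / 9.1896
= 21.220 minutes

21.220


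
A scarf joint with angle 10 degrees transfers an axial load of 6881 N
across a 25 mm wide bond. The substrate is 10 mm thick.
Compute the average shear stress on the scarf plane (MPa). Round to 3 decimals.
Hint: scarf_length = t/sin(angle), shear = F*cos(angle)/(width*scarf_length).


scarf_length = 10 / sin(10 deg) = 57.5877 mm
cos(10 deg) = 0.984808
shear stress = 6881 * 0.984808 / (25 * 57.5877)
= 4.707 MPa

4.707


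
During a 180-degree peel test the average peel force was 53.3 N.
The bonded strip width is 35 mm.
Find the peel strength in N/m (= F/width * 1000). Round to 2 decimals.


Peel strength = F/width * 1000
= 53.3 / 35 * 1000
= 1522.86 N/m

1522.86


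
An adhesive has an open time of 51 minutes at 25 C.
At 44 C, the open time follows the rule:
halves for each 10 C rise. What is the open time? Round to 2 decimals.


Factor = 2^((44-25)/10) = 3.7321
Open time = 51 / 3.7321 = 13.67 min

13.67


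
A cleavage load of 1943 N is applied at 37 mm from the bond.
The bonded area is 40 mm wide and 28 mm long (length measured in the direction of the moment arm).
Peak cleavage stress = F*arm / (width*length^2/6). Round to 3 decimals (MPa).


Moment = 1943 * 37 = 71891 N*mm
Section modulus = 40 * 784 / 6 = 31360 / 6 mm^3
Stress = 71891 / (31360 / 6) = 431346 / 31360
= 13.755 MPa

13.755


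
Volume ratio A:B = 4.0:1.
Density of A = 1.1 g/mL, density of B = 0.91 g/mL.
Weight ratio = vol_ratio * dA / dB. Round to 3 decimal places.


Wt ratio = 4.0 * 1.1 / 0.91
= 4.835

4.835


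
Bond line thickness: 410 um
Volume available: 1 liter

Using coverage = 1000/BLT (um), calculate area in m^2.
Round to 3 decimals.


1 L = 1e6 mm^3, thickness = 410 um = 0.41 mm
Area = 1e6 / 0.41 mm^2 = (1e6 / 0.41) / 1e6 m^2 = 1000 / 410 m^2
= 2.439 m^2

2.439


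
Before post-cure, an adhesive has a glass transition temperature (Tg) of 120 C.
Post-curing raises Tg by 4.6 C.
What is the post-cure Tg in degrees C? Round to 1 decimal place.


Tg_post = Tg_base + delta_Tg
= 120 + 4.6
= 124.6 C

124.6


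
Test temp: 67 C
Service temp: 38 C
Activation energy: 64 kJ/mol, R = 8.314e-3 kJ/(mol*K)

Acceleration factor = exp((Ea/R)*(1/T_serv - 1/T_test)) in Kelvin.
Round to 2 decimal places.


AF = exp((64/0.008314)*(1/311.15 - 1/340.15))
= 8.24

8.24


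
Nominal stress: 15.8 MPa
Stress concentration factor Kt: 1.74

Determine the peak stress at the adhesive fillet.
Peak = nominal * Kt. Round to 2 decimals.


Peak stress = 15.8 * 1.74
= 27.49 MPa

27.49


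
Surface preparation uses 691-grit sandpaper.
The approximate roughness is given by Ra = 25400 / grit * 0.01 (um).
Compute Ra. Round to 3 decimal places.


Ra = 25400 / 691 * 0.01
= 254 / 691
= 0.368 um

0.368


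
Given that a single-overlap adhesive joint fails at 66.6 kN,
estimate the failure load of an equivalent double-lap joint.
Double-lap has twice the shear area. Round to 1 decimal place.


Double-lap factor = 2
Expected load = 66.6 * 2 = 133.2 kN

133.2


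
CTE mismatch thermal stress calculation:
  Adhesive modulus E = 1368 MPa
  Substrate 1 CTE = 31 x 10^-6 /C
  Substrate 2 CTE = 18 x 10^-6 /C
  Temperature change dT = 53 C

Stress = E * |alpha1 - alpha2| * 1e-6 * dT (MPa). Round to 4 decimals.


delta_alpha = |31 - 18| = 13 x 10^-6/C
Stress = 1368 * 13e-6 * 53
= 0.9426 MPa

0.9426


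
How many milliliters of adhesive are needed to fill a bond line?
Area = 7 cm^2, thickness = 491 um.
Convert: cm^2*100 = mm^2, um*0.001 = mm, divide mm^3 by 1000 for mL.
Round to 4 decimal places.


= (7 * 100) * (491 * 0.001) / 1000
= 0.3437 mL

0.3437


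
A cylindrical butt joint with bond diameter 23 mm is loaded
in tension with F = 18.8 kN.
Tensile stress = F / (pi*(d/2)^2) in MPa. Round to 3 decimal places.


Area = pi * (23/2)^2 = 415.4756 mm^2
Stress = 18.8*1000 / 415.4756
= 45.249 MPa

45.249


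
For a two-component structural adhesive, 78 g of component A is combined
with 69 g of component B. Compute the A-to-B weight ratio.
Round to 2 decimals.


Weight ratio A:B = 78 / 69
= 1.13

1.13


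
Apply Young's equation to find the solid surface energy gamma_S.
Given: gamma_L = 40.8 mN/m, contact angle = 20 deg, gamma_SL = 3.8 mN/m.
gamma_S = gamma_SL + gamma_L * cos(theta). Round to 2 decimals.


theta_rad = 20 * pi/180 = 0.349066
gamma_S = 3.8 + 40.8 * cos(0.349066)
= 42.14 mN/m

42.14


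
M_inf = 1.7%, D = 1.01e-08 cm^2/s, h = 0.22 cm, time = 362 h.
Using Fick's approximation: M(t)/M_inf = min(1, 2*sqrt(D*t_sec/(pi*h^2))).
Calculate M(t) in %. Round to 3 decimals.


t = 1303200 s
ratio = min(1, 2*sqrt(1.01e-08*1303200/(pi*0.0484)))
= 0.588435
M(t) = 1.7 * 0.588435 = 1.000%

1.000


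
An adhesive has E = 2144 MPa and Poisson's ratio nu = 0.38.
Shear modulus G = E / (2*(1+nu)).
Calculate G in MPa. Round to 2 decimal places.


G = 2144 / (2*(1+0.38))
= 2144 / 2.76
= 776.81 MPa

776.81


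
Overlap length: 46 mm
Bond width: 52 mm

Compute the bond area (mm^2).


Bond area = 46 * 52 = 2392 mm^2

2392


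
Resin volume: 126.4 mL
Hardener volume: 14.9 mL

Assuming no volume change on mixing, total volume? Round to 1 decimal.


V_total = 126.4 + 14.9 = 141.3 mL

141.3


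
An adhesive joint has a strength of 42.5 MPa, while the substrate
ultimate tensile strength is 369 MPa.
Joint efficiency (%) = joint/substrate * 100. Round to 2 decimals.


Efficiency = 42.5 / 369 * 100
= 11.52%

11.52


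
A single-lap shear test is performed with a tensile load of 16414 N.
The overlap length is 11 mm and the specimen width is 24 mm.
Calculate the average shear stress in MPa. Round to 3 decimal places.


Shear stress = F / (overlap * width)
= 16414 / (11 * 24)
= 16414 / 264
= 62.174 MPa

62.174


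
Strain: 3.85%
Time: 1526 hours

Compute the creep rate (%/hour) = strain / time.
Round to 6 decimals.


Creep rate = 3.85 / 1526
= 0.002523 %/h

0.002523


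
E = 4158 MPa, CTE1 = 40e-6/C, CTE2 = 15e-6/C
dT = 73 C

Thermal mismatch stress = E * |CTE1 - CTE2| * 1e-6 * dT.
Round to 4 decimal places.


= 4158 * 25e-6 * 73
= 7.5884 MPa

7.5884


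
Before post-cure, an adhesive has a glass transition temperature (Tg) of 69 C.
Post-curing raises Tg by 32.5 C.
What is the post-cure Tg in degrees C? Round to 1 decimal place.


Tg_post = Tg_base + delta_Tg
= 69 + 32.5
= 101.5 C

101.5


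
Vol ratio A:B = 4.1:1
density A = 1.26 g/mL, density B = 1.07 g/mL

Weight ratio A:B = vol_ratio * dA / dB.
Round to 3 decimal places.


Weight ratio = 4.1 * 1.26 / 1.07
= 4.828

4.828


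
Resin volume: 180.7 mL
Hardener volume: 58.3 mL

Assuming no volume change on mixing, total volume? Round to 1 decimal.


V_total = 180.7 + 58.3 = 239.0 mL

239.0


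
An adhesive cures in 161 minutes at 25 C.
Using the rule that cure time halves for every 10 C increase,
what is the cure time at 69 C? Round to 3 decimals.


Factor = 2^((69 - 25) / 10) = 21.1121
Cure time = 161 / 21.1121
= 7.626 minutes

7.626


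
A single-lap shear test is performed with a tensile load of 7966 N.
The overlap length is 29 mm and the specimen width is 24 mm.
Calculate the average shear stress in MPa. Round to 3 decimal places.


Shear stress = F / (overlap * width)
= 7966 / (29 * 24)
= 7966 / 696
= 11.445 MPa

11.445


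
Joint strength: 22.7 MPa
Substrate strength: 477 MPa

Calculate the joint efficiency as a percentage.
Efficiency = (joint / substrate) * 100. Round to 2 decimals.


Efficiency = (22.7 / 477) * 100 = 4.76%

4.76


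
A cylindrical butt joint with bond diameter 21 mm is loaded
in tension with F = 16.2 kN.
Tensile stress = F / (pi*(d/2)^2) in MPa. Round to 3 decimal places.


Area = pi * (21/2)^2 = 346.3606 mm^2
Stress = 16.2*1000 / 346.3606
= 46.772 MPa

46.772


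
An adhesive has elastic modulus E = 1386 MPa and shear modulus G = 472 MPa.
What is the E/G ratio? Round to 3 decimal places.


E/G = 1386 / 472 = 2.936

2.936


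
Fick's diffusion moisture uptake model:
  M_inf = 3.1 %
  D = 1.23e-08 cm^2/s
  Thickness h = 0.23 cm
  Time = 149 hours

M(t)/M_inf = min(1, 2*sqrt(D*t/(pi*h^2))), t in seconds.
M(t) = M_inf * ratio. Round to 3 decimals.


t_sec = 149 * 3600 = 536400
ratio = 2*sqrt(1.23e-08*536400/(pi*0.23^2))
= min(1, 0.398496)
= 0.398496
M(t) = 3.1 * 0.398496 = 1.235 %

1.235


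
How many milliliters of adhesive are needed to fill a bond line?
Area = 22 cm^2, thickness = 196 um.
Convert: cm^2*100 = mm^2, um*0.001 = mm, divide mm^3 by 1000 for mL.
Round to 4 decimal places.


= (22 * 100) * (196 * 0.001) / 1000
= 0.4312 mL

0.4312


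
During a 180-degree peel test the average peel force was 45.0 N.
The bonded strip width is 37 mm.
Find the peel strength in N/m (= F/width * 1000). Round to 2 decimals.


Peel strength = F/width * 1000
= 45.0 / 37 * 1000
= 1216.22 N/m

1216.22


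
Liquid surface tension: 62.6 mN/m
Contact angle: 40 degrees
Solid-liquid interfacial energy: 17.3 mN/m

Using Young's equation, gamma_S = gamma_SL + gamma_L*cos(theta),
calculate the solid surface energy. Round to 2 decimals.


gamma_S = 17.3 + 62.6 * cos(40)
= 65.25 mN/m

65.25


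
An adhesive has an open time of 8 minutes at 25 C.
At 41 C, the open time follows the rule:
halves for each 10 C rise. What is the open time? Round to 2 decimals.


Factor = 2^((41-25)/10) = 3.0314
Open time = 8 / 3.0314 = 2.64 min

2.64


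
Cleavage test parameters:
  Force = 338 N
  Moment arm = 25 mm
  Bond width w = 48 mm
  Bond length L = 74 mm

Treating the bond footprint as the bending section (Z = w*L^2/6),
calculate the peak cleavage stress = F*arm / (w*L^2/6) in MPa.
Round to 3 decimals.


M = 338 * 25 = 8450 N*mm
Z = 48 * 74^2 / 6 = 262848 / 6 mm^3
sigma = M / Z = 6 * 8450 / 262848 = 50700 / 262848
= 0.193 MPa

0.193


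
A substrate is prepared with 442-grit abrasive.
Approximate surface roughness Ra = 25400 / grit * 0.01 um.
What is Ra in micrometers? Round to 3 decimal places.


Ra = 25400 / 442 * 0.01 = 0.575 um

0.575


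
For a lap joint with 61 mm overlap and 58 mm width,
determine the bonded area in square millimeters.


Area = 61 * 58 = 3538 mm^2

3538


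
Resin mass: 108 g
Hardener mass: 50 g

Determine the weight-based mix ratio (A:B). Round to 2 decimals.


Ratio = 108 / 50 = 2.16

2.16


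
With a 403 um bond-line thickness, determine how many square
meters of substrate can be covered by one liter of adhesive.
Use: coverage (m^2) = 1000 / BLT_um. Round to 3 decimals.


Coverage = 1000 / 403 = 2.481 m^2

2.481


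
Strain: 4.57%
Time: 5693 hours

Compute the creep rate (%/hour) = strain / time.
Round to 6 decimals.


Creep rate = 4.57 / 5693
= 0.000803 %/h

0.000803


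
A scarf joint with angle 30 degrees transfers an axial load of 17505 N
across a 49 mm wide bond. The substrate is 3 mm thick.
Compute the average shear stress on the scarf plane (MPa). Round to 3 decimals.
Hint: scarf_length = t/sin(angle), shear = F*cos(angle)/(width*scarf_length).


scarf_length = 3 / sin(30 deg) = 6.0000 mm
cos(30 deg) = 0.866025
shear stress = 17505 * 0.866025 / (49 * 6.0000)
= 51.564 MPa

51.564


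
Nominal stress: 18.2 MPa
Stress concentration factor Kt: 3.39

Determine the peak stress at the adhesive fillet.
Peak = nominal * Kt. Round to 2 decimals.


Peak stress = 18.2 * 3.39
= 61.70 MPa

61.70


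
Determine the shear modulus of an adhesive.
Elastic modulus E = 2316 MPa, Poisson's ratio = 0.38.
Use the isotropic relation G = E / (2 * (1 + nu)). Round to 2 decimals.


G = 2316 / (2*(1+0.38)) = 2316 / 2.76
= 839.13 MPa

839.13


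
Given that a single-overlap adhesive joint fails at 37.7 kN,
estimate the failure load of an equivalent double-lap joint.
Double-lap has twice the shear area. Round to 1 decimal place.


Double-lap factor = 2
Expected load = 37.7 * 2 = 75.4 kN

75.4


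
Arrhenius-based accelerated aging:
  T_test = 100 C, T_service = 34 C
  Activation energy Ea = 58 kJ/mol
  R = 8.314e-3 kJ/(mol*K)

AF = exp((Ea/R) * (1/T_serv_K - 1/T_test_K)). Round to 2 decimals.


T_test_K = 373.15, T_serv_K = 307.15
AF = exp((58/8.314e-3) * (1/307.15 - 1/373.15))
= 55.55

55.55


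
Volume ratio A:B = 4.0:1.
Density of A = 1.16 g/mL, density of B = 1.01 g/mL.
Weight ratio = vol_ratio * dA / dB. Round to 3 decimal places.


Wt ratio = 4.0 * 1.16 / 1.01
= 4.594

4.594


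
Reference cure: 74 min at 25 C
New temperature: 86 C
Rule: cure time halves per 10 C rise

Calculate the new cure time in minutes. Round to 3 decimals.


factor = 2^((86-25)/10) = 68.5935
t_new = 74 / 68.5935 = 1.079 min

1.079


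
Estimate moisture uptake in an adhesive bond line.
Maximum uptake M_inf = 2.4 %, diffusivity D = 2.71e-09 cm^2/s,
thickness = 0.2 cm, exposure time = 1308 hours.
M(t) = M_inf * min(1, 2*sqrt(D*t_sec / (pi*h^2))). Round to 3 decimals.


Convert time: 1308 h = 4708800 s
ratio = min(1, 2*sqrt(2.71e-09*4708800/(pi*0.2^2)))
= 0.637331
M(t) = 2.4 * 0.637331 = 1.530%

1.530


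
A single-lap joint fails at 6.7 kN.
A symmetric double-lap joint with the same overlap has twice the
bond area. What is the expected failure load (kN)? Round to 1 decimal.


Double-lap load = 2 * 6.7 = 13.4 kN

13.4


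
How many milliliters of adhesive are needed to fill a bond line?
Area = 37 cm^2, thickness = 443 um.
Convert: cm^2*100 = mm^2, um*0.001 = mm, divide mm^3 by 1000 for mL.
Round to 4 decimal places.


= (37 * 100) * (443 * 0.001) / 1000
= 1.6391 mL

1.6391


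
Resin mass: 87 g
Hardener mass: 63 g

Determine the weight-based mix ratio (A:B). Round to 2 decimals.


Ratio = 87 / 63 = 1.38

1.38


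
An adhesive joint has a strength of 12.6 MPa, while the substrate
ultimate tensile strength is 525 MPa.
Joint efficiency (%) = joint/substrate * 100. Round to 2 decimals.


Efficiency = 12.6 / 525 * 100
= 2.40%

2.40


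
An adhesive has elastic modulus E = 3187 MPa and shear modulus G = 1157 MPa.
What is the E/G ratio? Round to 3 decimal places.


E/G = 3187 / 1157 = 2.755

2.755


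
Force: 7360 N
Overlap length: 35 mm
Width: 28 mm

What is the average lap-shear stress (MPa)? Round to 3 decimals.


Average shear stress = F / (overlap * width)
= 7360 / (35 * 28)
= 7.510 MPa

7.510


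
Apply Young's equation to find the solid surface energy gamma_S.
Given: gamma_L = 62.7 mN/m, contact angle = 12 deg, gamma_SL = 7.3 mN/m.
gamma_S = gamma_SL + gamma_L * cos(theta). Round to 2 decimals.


theta_rad = 12 * pi/180 = 0.209440
gamma_S = 7.3 + 62.7 * cos(0.209440)
= 68.63 mN/m

68.63


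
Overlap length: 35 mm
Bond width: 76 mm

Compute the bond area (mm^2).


Bond area = 35 * 76 = 2660 mm^2

2660


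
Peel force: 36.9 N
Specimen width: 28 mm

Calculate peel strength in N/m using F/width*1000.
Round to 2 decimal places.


Peel strength = 36.9 / 28 * 1000 = 1317.86 N/m

1317.86


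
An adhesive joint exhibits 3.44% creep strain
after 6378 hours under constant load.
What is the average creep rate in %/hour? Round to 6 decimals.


Creep rate = strain / time
= 3.44 / 6378
= 0.000539 %/h

0.000539


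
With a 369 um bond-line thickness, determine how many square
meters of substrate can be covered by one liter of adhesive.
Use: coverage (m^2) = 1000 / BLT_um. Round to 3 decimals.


Coverage = 1000 / 369 = 2.710 m^2

2.710


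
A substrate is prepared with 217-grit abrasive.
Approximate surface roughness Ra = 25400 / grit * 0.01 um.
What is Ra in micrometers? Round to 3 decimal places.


Ra = 25400 / 217 * 0.01 = 1.171 um

1.171


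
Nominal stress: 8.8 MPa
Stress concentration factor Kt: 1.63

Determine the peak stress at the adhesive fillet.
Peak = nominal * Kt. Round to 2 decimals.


Peak stress = 8.8 * 1.63
= 14.34 MPa

14.34


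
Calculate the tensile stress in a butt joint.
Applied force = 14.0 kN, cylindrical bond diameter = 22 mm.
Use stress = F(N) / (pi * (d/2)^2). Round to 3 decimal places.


A = pi * 11.0^2 = 380.1327 mm^2
sigma = 14000.0 / 380.1327 = 36.829 MPa

36.829


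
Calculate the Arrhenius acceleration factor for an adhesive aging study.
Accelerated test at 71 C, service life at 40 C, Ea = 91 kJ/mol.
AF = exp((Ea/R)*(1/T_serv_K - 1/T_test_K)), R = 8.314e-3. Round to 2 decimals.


T_test = 344.15 K, T_serv = 313.15 K
Ea/R = 91 / 0.008314 = 10945.39
AF = exp(10945.39 * (1/313.15 - 1/344.15))
= 23.30

23.30


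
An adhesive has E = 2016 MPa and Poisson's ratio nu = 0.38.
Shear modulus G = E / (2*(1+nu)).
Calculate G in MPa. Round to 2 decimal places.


G = 2016 / (2*(1+0.38))
= 2016 / 2.76
= 730.43 MPa

730.43


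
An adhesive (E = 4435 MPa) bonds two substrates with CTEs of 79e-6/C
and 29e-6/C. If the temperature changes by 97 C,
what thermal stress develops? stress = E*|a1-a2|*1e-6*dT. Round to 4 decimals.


Stress = 4435 * |79 - 29| * 1e-6 * 97
= 21.5098 MPa

21.5098


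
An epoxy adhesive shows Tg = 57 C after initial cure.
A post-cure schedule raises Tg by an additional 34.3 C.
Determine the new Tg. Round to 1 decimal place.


New Tg = 57 + 34.3
= 91.3 C

91.3


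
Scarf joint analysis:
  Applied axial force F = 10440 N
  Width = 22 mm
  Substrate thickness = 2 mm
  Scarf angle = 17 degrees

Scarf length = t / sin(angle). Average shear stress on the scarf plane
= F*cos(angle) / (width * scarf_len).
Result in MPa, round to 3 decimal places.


Scarf length = 2 / sin(17 deg) = 6.8406 mm
cos(17 deg) = 0.956305
Shear = 10440 * 0.956305 / (22 * 6.8406)
= 66.341 MPa

66.341


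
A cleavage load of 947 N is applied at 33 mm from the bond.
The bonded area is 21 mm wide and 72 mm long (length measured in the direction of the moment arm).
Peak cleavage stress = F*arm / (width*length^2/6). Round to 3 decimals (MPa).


Moment = 947 * 33 = 31251 N*mm
Section modulus = 21 * 5184 / 6 = 108864 / 6 mm^3
Stress = 31251 / (108864 / 6) = 187506 / 108864
= 1.722 MPa

1.722


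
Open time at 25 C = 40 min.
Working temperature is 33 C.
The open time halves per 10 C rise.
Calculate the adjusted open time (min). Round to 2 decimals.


factor = 2^((33 - 25) / 10) = 1.7411
ot = 40 / 1.7411 = 22.97 min

22.97


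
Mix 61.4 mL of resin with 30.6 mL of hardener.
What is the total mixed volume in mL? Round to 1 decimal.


Total = 61.4 + 30.6 = 92.0 mL

92.0


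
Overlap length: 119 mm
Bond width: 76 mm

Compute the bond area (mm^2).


Bond area = 119 * 76 = 9044 mm^2

9044


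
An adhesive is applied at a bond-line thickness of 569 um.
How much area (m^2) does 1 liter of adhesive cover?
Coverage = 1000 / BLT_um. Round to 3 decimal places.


Coverage = 1000 / 569 = 1.757 m^2

1.757


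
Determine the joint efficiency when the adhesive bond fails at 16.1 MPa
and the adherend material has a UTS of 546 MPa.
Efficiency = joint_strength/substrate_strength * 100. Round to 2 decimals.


Joint efficiency = 16.1 / 546 * 100
= 2.95%

2.95


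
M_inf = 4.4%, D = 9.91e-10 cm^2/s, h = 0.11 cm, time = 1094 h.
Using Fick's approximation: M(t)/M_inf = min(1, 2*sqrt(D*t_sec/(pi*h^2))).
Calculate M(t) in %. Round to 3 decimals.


t = 3938400 s
ratio = min(1, 2*sqrt(9.91e-10*3938400/(pi*0.0121)))
= 0.640854
M(t) = 4.4 * 0.640854 = 2.820%

2.820


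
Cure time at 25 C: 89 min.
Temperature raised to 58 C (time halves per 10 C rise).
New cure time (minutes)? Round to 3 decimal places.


Acceleration factor = 2^(33/10) = 9.8492
New time = 89 / 9.8492 = 9.036 min

9.036


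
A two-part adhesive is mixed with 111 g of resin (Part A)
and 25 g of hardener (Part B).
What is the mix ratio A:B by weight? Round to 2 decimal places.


Mix ratio = mass_A / mass_B
= 111 / 25
= 4.44

4.44


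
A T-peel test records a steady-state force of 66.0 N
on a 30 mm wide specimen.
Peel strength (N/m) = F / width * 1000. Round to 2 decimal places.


Peel strength = 66.0 / 30 * 1000
= 2200.00 N/m

2200.00


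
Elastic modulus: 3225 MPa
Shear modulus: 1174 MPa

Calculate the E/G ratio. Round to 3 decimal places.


E / G = 3225 / 1174 = 2.747

2.747


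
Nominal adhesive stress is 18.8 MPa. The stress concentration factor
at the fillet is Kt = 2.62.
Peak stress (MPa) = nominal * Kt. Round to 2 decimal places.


Peak = 18.8 * 2.62 = 49.26 MPa

49.26


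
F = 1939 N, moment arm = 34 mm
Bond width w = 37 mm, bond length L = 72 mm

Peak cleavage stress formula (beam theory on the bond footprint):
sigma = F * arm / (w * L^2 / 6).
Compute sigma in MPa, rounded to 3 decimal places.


sigma = (1939 * 34) / (37 * 5184 / 6)
= 65926 * 6 / 191808
= 395556 / 191808
= 2.062 MPa

2.062


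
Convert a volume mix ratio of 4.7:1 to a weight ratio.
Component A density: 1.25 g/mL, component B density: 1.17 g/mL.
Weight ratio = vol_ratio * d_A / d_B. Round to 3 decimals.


= 4.7 * 1.25 / 1.17 = 5.021

5.021


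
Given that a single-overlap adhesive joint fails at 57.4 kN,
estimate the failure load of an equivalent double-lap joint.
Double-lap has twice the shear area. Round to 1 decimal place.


Double-lap factor = 2
Expected load = 57.4 * 2 = 114.8 kN

114.8


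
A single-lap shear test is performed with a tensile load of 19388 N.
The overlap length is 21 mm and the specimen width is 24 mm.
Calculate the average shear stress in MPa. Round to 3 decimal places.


Shear stress = F / (overlap * width)
= 19388 / (21 * 24)
= 19388 / 504
= 38.468 MPa

38.468


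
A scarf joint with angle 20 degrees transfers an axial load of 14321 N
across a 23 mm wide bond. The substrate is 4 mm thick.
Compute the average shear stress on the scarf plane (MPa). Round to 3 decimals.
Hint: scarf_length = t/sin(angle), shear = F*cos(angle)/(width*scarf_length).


scarf_length = 4 / sin(20 deg) = 11.6952 mm
cos(20 deg) = 0.939693
shear stress = 14321 * 0.939693 / (23 * 11.6952)
= 50.029 MPa

50.029


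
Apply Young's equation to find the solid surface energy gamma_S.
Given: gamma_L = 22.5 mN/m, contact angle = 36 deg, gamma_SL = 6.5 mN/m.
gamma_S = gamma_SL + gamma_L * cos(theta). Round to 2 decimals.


theta_rad = 36 * pi/180 = 0.628319
gamma_S = 6.5 + 22.5 * cos(0.628319)
= 24.70 mN/m

24.70


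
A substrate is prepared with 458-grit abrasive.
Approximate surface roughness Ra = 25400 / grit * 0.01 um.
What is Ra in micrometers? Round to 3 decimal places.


Ra = 25400 / 458 * 0.01 = 0.555 um

0.555


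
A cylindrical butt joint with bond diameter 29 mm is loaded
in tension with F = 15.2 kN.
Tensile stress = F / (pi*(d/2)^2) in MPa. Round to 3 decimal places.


Area = pi * (29/2)^2 = 660.5199 mm^2
Stress = 15.2*1000 / 660.5199
= 23.012 MPa

23.012


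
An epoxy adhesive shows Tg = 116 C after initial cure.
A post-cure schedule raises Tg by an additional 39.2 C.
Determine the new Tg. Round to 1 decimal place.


New Tg = 116 + 39.2
= 155.2 C

155.2


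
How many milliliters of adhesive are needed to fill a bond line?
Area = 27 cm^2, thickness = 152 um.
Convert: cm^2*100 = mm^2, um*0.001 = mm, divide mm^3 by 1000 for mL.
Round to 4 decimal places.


= (27 * 100) * (152 * 0.001) / 1000
= 0.4104 mL

0.4104


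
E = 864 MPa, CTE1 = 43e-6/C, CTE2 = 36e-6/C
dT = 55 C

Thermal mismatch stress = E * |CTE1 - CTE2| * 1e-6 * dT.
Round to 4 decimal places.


= 864 * 7e-6 * 55
= 0.3326 MPa

0.3326


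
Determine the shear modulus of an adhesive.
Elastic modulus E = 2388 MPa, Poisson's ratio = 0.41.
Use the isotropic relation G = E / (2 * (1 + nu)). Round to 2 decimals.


G = 2388 / (2*(1+0.41)) = 2388 / 2.82
= 846.81 MPa

846.81


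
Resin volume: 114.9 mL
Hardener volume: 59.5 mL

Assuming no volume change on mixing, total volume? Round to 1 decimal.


V_total = 114.9 + 59.5 = 174.4 mL

174.4


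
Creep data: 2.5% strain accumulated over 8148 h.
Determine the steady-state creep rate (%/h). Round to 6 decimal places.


Rate = 2.5 / 8148 = 0.000307 %/h

0.000307


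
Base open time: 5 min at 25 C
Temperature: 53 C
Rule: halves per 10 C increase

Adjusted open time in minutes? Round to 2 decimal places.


Acceleration = 2^((53-25)/10) = 6.9644
Open time = 5 / 6.9644 = 0.72 min

0.72


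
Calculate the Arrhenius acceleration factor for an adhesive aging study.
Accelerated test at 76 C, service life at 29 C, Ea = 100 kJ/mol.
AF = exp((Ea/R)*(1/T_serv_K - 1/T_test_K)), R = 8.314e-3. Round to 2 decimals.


T_test = 349.15 K, T_serv = 302.15 K
Ea/R = 100 / 0.008314 = 12027.90
AF = exp(12027.90 * (1/302.15 - 1/349.15))
= 212.43

212.43


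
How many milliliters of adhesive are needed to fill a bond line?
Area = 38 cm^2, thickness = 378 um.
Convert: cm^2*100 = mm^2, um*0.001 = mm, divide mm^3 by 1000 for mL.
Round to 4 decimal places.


= (38 * 100) * (378 * 0.001) / 1000
= 1.4364 mL

1.4364


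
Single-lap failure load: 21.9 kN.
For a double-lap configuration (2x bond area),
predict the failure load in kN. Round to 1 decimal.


Failure load = 21.9 * 2 = 43.8 kN

43.8


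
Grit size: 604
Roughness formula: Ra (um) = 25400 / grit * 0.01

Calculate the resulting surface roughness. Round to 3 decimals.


Ra = 25400 / 604 * 0.01
= 0.421 um

0.421


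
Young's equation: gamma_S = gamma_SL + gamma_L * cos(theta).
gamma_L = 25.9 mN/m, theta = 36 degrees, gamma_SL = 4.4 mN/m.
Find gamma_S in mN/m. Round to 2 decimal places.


cos(36 deg) = 0.809017
gamma_S = 4.4 + 25.9 * 0.809017
= 25.35 mN/m

25.35


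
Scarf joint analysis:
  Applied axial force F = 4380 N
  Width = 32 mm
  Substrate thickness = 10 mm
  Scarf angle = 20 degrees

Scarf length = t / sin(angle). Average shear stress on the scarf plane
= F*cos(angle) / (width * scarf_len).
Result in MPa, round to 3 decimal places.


Scarf length = 10 / sin(20 deg) = 29.2380 mm
cos(20 deg) = 0.939693
Shear = 4380 * 0.939693 / (32 * 29.2380)
= 4.399 MPa

4.399


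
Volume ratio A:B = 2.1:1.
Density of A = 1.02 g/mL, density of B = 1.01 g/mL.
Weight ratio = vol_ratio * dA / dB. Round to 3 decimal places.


Wt ratio = 2.1 * 1.02 / 1.01
= 2.121

2.121


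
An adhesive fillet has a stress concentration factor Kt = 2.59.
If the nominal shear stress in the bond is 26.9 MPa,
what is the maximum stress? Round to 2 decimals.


Max stress = 26.9 * 2.59 = 69.67 MPa

69.67


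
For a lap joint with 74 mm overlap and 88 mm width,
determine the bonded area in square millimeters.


Area = 74 * 88 = 6512 mm^2

6512


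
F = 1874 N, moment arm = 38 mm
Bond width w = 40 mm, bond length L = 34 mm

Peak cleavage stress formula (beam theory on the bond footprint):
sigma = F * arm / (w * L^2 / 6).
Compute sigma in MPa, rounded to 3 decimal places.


sigma = (1874 * 38) / (40 * 1156 / 6)
= 71212 * 6 / 46240
= 427272 / 46240
= 9.240 MPa

9.240


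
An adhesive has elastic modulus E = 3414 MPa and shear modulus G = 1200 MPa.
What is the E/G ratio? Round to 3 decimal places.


E/G = 3414 / 1200 = 2.845

2.845


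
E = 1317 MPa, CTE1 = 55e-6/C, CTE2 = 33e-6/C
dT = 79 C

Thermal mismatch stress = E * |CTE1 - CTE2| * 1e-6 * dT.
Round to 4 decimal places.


= 1317 * 22e-6 * 79
= 2.2889 MPa

2.2889


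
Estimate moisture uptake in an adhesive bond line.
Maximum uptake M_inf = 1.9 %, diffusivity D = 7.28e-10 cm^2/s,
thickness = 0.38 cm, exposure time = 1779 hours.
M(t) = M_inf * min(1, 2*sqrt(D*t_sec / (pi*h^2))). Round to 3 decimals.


Convert time: 1779 h = 6404400 s
ratio = min(1, 2*sqrt(7.28e-10*6404400/(pi*0.38^2)))
= 0.202757
M(t) = 1.9 * 0.202757 = 0.385%

0.385


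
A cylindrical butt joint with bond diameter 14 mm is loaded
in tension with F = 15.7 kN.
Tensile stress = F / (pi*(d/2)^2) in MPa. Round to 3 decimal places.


Area = pi * (14/2)^2 = 153.9380 mm^2
Stress = 15.7*1000 / 153.9380
= 101.989 MPa

101.989


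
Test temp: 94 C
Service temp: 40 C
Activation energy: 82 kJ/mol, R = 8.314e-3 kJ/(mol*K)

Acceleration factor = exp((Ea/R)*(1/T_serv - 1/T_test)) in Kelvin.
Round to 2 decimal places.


AF = exp((82/0.008314)*(1/313.15 - 1/367.15))
= 102.76

102.76


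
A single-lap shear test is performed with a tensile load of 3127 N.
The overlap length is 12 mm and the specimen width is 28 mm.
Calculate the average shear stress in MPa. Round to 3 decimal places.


Shear stress = F / (overlap * width)
= 3127 / (12 * 28)
= 3127 / 336
= 9.307 MPa

9.307


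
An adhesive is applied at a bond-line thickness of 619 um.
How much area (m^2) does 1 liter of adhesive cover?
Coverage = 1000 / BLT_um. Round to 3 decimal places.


Coverage = 1000 / 619 = 1.616 m^2

1.616


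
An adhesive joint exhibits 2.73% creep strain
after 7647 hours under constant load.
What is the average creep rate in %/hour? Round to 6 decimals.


Creep rate = strain / time
= 2.73 / 7647
= 0.000357 %/h

0.000357


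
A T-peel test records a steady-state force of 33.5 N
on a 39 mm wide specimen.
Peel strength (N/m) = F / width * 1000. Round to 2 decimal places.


Peel strength = 33.5 / 39 * 1000
= 858.97 N/m

858.97


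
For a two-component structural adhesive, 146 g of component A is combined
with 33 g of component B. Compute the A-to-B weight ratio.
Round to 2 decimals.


Weight ratio A:B = 146 / 33
= 4.42

4.42


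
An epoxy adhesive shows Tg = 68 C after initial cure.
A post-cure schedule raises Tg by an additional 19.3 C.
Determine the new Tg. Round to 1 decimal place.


New Tg = 68 + 19.3
= 87.3 C

87.3


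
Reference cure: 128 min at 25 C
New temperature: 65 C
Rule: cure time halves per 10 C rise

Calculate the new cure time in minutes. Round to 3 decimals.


factor = 2^((65-25)/10) = 16.0000
t_new = 128 / 16.0000 = 8.000 min

8.000


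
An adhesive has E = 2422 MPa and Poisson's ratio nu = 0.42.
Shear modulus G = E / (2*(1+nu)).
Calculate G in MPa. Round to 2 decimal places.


G = 2422 / (2*(1+0.42))
= 2422 / 2.84
= 852.82 MPa

852.82


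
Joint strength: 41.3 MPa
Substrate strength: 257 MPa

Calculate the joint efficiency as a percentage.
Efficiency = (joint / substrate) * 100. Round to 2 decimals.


Efficiency = (41.3 / 257) * 100 = 16.07%

16.07


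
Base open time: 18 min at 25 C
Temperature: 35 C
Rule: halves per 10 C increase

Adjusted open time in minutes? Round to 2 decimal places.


Acceleration = 2^((35-25)/10) = 2.0000
Open time = 18 / 2.0000 = 9.00 min

9.00


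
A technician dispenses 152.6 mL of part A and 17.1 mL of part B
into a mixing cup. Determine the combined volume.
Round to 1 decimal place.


Combined volume = 152.6 + 17.1
= 169.7 mL

169.7


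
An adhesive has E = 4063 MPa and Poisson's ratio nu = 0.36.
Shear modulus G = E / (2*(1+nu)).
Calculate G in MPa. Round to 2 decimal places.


G = 4063 / (2*(1+0.36))
= 4063 / 2.72
= 1493.75 MPa

1493.75


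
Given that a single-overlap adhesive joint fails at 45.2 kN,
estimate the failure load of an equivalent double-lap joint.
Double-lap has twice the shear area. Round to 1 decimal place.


Double-lap factor = 2
Expected load = 45.2 * 2 = 90.4 kN

90.4


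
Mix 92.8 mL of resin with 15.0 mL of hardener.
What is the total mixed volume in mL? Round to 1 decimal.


Total = 92.8 + 15.0 = 107.8 mL

107.8


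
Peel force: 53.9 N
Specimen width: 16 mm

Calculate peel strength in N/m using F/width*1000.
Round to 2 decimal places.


Peel strength = 53.9 / 16 * 1000 = 3368.75 N/m

3368.75


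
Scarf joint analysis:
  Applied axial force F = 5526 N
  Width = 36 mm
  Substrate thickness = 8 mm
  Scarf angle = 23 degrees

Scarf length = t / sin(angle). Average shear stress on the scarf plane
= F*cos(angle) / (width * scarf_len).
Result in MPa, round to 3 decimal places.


Scarf length = 8 / sin(23 deg) = 20.4744 mm
cos(23 deg) = 0.920505
Shear = 5526 * 0.920505 / (36 * 20.4744)
= 6.901 MPa

6.901


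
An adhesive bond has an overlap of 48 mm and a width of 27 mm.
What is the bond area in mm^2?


Bond area = overlap * width
= 48 * 27
= 1296 mm^2

1296


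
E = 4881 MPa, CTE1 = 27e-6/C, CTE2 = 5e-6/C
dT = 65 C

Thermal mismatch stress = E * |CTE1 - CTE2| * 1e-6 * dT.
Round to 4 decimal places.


= 4881 * 22e-6 * 65
= 6.9798 MPa

6.9798


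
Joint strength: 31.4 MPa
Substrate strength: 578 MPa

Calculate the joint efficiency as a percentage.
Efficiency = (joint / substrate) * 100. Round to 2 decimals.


Efficiency = (31.4 / 578) * 100 = 5.43%

5.43


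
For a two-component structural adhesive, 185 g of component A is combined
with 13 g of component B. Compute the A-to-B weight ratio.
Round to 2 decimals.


Weight ratio A:B = 185 / 13
= 14.23

14.23


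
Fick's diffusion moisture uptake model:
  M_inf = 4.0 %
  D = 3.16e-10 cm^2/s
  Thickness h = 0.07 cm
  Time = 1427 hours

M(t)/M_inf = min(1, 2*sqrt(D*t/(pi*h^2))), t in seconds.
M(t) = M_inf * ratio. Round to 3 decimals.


t_sec = 1427 * 3600 = 5137200
ratio = 2*sqrt(3.16e-10*5137200/(pi*0.07^2))
= min(1, 0.649477)
= 0.649477
M(t) = 4.0 * 0.649477 = 2.598 %

2.598


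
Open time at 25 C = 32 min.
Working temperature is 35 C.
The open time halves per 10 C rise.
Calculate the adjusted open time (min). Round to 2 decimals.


factor = 2^((35 - 25) / 10) = 2.0000
ot = 32 / 2.0000 = 16.00 min

16.00


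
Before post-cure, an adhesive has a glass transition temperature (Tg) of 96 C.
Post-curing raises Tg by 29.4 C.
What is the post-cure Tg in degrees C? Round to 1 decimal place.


Tg_post = Tg_base + delta_Tg
= 96 + 29.4
= 125.4 C

125.4


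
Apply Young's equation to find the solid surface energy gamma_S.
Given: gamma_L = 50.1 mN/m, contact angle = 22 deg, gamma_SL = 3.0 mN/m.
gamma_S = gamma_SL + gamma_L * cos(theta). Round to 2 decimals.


theta_rad = 22 * pi/180 = 0.383972
gamma_S = 3.0 + 50.1 * cos(0.383972)
= 49.45 mN/m

49.45


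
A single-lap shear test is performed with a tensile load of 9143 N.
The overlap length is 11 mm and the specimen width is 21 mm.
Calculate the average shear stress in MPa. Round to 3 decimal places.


Shear stress = F / (overlap * width)
= 9143 / (11 * 21)
= 9143 / 231
= 39.580 MPa

39.580


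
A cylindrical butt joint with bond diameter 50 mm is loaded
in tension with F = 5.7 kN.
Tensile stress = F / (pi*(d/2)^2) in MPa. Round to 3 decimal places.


Area = pi * (50/2)^2 = 1963.4954 mm^2
Stress = 5.7*1000 / 1963.4954
= 2.903 MPa

2.903


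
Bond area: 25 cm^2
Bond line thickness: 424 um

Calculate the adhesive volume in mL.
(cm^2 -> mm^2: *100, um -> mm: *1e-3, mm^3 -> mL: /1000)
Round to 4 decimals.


V = 25*100 * 424*1e-3 / 1000
= 1.0600 mL

1.0600


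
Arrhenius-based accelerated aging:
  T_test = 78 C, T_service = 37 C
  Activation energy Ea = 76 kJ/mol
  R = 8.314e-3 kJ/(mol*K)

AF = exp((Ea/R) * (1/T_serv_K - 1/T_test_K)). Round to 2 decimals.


T_test_K = 351.15, T_serv_K = 310.15
AF = exp((76/8.314e-3) * (1/310.15 - 1/351.15))
= 31.23

31.23


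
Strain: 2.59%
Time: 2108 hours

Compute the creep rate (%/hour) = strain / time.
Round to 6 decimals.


Creep rate = 2.59 / 2108
= 0.001229 %/h

0.001229


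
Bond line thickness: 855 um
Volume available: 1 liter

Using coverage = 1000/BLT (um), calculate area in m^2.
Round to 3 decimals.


1 L = 1e6 mm^3, thickness = 855 um = 0.855 mm
Area = 1e6 / 0.855 mm^2 = (1e6 / 0.855) / 1e6 m^2 = 1000 / 855 m^2
= 1.170 m^2

1.170


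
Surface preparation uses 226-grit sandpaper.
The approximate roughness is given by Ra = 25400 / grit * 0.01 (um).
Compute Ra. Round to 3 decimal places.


Ra = 25400 / 226 * 0.01
= 254 / 226
= 1.124 um

1.124


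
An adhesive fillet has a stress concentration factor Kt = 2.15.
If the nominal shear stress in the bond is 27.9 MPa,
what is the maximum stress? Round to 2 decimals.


Max stress = 27.9 * 2.15 = 59.99 MPa

59.99


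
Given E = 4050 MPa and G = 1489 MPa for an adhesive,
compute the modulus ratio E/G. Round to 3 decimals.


E/G ratio = 4050 / 1489 = 2.720

2.720


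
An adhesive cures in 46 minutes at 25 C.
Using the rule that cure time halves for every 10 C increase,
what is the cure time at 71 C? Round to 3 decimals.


Factor = 2^((71 - 25) / 10) = 24.2515
Cure time = 46 / 24.2515
= 1.897 minutes

1.897


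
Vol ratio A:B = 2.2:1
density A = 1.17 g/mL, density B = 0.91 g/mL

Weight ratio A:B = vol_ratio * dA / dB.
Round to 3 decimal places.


Weight ratio = 2.2 * 1.17 / 0.91
= 2.829

2.829


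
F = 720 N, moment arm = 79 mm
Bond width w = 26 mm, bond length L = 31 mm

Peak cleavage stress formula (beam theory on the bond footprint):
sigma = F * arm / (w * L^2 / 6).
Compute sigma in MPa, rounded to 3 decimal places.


sigma = (720 * 79) / (26 * 961 / 6)
= 56880 * 6 / 24986
= 341280 / 24986
= 13.659 MPa

13.659


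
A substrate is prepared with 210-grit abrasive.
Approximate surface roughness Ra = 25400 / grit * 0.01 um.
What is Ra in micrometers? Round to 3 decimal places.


Ra = 25400 / 210 * 0.01 = 1.210 um

1.210


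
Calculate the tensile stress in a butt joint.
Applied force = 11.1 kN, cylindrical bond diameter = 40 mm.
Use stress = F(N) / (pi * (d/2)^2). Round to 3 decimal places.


A = pi * 20.0^2 = 1256.6371 mm^2
sigma = 11100.0 / 1256.6371 = 8.833 MPa

8.833


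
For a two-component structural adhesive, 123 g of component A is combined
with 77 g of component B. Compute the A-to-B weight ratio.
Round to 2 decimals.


Weight ratio A:B = 123 / 77
= 1.60

1.60


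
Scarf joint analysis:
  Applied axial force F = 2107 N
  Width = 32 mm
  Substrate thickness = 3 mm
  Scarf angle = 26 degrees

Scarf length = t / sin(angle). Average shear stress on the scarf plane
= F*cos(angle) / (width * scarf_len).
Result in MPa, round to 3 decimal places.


Scarf length = 3 / sin(26 deg) = 6.8435 mm
cos(26 deg) = 0.898794
Shear = 2107 * 0.898794 / (32 * 6.8435)
= 8.648 MPa

8.648


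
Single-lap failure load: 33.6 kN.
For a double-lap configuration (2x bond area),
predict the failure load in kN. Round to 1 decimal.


Failure load = 33.6 * 2 = 67.2 kN

67.2


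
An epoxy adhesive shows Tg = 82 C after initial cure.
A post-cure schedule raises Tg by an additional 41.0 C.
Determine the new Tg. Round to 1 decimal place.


New Tg = 82 + 41.0
= 123.0 C

123.0


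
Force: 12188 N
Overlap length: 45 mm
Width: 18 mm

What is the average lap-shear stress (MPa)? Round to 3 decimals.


Average shear stress = F / (overlap * width)
= 12188 / (45 * 18)
= 15.047 MPa

15.047


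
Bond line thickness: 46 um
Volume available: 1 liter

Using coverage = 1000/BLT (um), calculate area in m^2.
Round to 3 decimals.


1 L = 1e6 mm^3, thickness = 46 um = 0.046 mm
Area = 1e6 / 0.046 mm^2 = (1e6 / 0.046) / 1e6 m^2 = 1000 / 46 m^2
= 21.739 m^2

21.739


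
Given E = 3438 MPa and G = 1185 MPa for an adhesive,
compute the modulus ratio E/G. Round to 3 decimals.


E/G ratio = 3438 / 1185 = 2.901

2.901


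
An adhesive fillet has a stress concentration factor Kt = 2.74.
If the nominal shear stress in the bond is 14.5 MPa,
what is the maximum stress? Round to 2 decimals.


Max stress = 14.5 * 2.74 = 39.73 MPa

39.73


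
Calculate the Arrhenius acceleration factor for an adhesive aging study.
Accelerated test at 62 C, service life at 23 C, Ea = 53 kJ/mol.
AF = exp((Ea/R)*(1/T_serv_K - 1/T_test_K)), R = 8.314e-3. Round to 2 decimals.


T_test = 335.15 K, T_serv = 296.15 K
Ea/R = 53 / 0.008314 = 6374.79
AF = exp(6374.79 * (1/296.15 - 1/335.15))
= 12.24

12.24


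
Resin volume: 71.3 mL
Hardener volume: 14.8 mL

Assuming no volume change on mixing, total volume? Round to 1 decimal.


V_total = 71.3 + 14.8 = 86.1 mL

86.1


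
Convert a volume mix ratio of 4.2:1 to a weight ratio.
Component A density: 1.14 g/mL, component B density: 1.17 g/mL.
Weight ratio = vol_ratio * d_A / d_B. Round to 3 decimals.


= 4.2 * 1.14 / 1.17 = 4.092

4.092
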